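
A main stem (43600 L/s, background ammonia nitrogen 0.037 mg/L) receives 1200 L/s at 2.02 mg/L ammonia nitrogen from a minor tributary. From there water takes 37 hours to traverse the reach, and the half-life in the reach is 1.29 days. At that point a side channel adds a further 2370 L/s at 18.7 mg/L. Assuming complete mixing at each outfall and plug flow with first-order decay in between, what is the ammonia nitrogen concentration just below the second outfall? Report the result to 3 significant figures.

0.977 mg/L

Flow-weighted average: C = (43600·0.03700 + 1200·2.020) / 44800 = 4037/44800 = 0.09012 mg/L; combined flow 44800 L/s.
Half-life 1.29 d → k = ln 2 / 1.29 = 0.5373 d⁻¹.
First-order decay: C = 0.09012·exp(−k·t) = 0.09012·0.4368 = 0.03936 mg/L.
Second outfall: C = (44800·0.03936 + 2370·18.70)/47170 = 0.9769 mg/L.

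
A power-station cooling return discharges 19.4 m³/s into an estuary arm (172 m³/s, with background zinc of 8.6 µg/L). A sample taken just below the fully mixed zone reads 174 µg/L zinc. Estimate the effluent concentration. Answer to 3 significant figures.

Mass balance: 172.0·8.600 + 19.40·Cₑ = 191.4·174.0
→ Cₑ = (191.4·174.0 − 172.0·8.600) / 19.40 = 1640 µg/L.

1640 µg/L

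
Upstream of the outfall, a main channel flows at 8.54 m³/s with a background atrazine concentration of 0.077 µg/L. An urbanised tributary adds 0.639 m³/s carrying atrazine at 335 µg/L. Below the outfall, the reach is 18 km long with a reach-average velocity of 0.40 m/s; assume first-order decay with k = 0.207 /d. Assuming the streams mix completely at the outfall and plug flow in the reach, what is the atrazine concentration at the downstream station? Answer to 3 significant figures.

21.0 µg/L

Mixed concentration C = ΣQC/ΣQ = (8.540·0.07700 + 0.6390·335.0) / 9.179 = 214.7/9.179 = 23.39 µg/L.
Travel time t = 18·1000 / 0.40 = 45000 s = 12.50 h.
After decay, C = 23.39 × e^(−kt) = 23.39 × 0.8978 = 21.00 µg/L.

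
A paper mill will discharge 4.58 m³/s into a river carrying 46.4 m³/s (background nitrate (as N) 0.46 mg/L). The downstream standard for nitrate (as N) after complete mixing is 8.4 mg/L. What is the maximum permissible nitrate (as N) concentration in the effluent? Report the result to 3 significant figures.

At the limit, (Qr·Cr + Qe·Cₑ)/(Qr + Qe) = 8.4:
Cₑ = (50.98·8.4 − 46.40·0.4600) / 4.580 = 88.84 mg/L.

88.8 mg/L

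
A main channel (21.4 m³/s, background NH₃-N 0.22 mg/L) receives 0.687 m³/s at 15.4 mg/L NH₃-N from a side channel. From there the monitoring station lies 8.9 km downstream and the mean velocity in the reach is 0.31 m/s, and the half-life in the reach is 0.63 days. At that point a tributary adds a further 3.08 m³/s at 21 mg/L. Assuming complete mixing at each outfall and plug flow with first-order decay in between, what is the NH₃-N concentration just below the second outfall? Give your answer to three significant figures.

2.99 mg/L

Flow-weighted average: C = (21.40·0.2200 + 0.6870·15.40) / 22.09 = 15.29/22.09 = 0.6922 mg/L; combined flow 22.09 m³/s.
Travel time t = 8.9·1000 / 0.31 = 28710 s = 7.975 h.
Half-life 0.63 d → k = ln 2 / 0.63 = 1.100 d⁻¹.
First-order decay: C = 0.6922·exp(−k·t) = 0.6922·0.6938 = 0.4802 mg/L.
Second outfall: C = (22.09·0.4802 + 3.080·21.00)/25.17 = 2.991 mg/L.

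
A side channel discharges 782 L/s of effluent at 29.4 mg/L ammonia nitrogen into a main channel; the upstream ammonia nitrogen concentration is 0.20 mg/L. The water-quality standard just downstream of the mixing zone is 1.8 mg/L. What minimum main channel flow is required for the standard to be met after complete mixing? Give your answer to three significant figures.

13500 L/s

Set C_mix = 1.8: (Q·0.2000 + 782.0·29.40) / (Q + 782.0) = 1.8
→ Q = 782.0·(29.40 − 1.8)/(1.8 − 0.2000) = 13490 L/s.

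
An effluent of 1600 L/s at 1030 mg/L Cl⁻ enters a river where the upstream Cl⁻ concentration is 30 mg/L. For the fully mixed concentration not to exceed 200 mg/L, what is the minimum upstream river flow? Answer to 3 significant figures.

7810 L/s

Set C_mix = 200: (Q·30.00 + 1600·1030) / (Q + 1600) = 200
→ Q = 1600·(1030 − 200)/(200 − 30.00) = 7812 L/s.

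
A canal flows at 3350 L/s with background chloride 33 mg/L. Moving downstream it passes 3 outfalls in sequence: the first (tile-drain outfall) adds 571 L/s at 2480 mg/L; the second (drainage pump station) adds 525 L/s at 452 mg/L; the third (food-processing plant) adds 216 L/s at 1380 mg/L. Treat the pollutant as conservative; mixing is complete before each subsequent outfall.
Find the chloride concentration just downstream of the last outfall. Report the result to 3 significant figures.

442 mg/L

Outfall 1: combined Q = 3921 L/s; C = (3350·33.00 + 571.0·2480)/3921 = 389.3 mg/L.
Outfall 2: combined Q = 4446 L/s; C = (3921·389.3 + 525.0·452.0)/4446 = 396.7 mg/L.
Outfall 3: combined Q = 4662 L/s; C = (4446·396.7 + 216.0·1380)/4662 = 442.3 mg/L.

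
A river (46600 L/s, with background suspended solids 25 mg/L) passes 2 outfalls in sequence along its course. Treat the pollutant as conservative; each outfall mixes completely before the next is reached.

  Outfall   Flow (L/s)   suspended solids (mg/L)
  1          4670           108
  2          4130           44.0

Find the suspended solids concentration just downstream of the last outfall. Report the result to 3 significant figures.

Below outfall 1: Q → 51270 L/s, C = (46600·25.00 + 4670·108.0)/51270 = 32.56 mg/L.
Below outfall 2: Q → 55400 L/s, C = (51270·32.56 + 4130·44.00)/55400 = 33.41 mg/L.

33.4 mg/L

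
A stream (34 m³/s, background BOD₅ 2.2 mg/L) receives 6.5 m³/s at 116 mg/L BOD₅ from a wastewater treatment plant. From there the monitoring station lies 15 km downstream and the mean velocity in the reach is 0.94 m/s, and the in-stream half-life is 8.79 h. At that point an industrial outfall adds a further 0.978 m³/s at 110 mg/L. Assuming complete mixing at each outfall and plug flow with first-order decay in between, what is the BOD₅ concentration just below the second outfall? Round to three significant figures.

Mixed concentration C = ΣQC/ΣQ = (34.00·2.200 + 6.500·116.0) / 40.50 = 828.8/40.50 = 20.46 mg/L; combined flow 40.50 m³/s.
Travel time t = 15·1000 / 0.94 = 15960 s = 4.433 h.
Half-life 8.79 h → k = ln 2 / 8.79 = 0.07886 h⁻¹ = 1.893 d⁻¹.
After decay, C = 20.46 × e^(−kt) = 20.46 × 0.7050 = 14.43 mg/L.
At the second outfall, C = (40.50·14.43 + 0.9780·110.0) / (40.50 + 0.9780) = 16.68 mg/L.

16.7 mg/L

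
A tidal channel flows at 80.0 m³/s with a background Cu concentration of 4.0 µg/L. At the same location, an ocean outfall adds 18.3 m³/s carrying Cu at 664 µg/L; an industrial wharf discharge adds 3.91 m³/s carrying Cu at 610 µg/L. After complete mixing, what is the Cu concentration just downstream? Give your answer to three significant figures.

Flow-weighted average: C = (80.00·4.000 + 18.30·664.0 + 3.910·610.0) / 102.2 = 14860/102.2 = 145.4 µg/L.

145 µg/L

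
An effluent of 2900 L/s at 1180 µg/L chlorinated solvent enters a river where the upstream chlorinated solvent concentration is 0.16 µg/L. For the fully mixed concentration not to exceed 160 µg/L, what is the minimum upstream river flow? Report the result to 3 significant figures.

Set C_mix = 160: (Q·0.1600 + 2900·1180) / (Q + 2900) = 160
→ Q = 2900·(1180 − 160)/(160 − 0.1600) = 18510 L/s.

18500 L/s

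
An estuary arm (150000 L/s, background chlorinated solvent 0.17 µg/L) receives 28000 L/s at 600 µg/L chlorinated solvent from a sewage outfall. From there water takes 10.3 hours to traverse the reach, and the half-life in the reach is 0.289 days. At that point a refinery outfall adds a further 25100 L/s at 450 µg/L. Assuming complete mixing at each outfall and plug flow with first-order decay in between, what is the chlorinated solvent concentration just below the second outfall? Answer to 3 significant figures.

After mixing, C = (150000·0.1700 + 28000·600.0) / 178000 = 16830000/178000 = 94.53 µg/L; combined flow 178000 L/s.
Half-life 0.289 d → k = ln 2 / 0.289 = 2.398 d⁻¹.
After decay, C = 94.53 × e^(−kt) = 94.53 × 0.3572 = 33.77 µg/L.
At the second outfall, C = (178000·33.77 + 25100·450.0) / (178000 + 25100) = 85.21 µg/L.

85.2 µg/L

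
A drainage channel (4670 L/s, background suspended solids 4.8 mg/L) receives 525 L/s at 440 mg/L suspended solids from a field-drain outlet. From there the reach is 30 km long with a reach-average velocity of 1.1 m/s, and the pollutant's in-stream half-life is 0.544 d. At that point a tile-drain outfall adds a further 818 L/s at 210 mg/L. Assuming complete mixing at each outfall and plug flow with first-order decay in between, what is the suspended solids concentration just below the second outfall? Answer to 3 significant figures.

After mixing, C = (4670·4.800 + 525.0·440.0) / 5195 = 253400/5195 = 48.78 mg/L; combined flow 5195 L/s.
Travel time t = 30·1000 / 1.1 = 27270 s = 7.576 h.
Half-life 0.544 d → k = ln 2 / 0.544 = 1.274 d⁻¹.
First-order decay: C = 48.78·exp(−k·t) = 48.78·0.6688 = 32.63 mg/L.
Second outfall: C = (5195·32.63 + 818.0·210.0)/6013 = 56.76 mg/L.

56.8 mg/L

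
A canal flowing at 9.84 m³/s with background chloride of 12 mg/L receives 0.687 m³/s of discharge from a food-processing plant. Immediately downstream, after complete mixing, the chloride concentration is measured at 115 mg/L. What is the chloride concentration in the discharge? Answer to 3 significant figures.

1590 mg/L

Mass balance: 9.840·12.00 + 0.6870·Cₑ = 10.53·115.0
→ Cₑ = (10.53·115.0 − 9.840·12.00) / 0.6870 = 1590 mg/L.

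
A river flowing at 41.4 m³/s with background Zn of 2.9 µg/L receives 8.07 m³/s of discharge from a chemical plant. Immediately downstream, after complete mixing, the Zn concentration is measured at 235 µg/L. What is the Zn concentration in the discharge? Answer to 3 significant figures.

Mass balance: 41.40·2.900 + 8.070·Cₑ = 49.47·235.0
→ Cₑ = (49.47·235.0 − 41.40·2.900) / 8.070 = 1426 µg/L.

1430 µg/L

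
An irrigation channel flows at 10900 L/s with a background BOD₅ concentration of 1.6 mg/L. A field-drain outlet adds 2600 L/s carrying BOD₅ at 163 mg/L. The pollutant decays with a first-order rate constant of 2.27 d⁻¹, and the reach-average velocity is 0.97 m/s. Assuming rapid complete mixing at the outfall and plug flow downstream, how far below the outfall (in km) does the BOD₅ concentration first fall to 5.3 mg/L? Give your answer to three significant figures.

67.2 km

Mixed concentration C = ΣQC/ΣQ = (10900·1.600 + 2600·163.0) / 13500 = 441200/13500 = 32.68 mg/L.
Set 32.68·exp(−k·t) = 5.3 → t = ln(32.68/5.3)/k = 69240 s = 19.23 h.
Distance = v·t = 0.97·69240 = 67160 m = 67.16 km.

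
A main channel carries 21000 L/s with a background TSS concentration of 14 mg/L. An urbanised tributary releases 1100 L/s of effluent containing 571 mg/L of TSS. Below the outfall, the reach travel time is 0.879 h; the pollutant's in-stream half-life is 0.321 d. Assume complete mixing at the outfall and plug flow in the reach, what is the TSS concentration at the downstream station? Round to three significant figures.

38.6 mg/L

Mass balance: C = (21000·14.00 + 1100·571.0) / 22100 = 922100/22100 = 41.72 mg/L.
Half-life 0.321 d → k = ln 2 / 0.321 = 2.159 d⁻¹.
Applying C = C₀e^(−kt): 41.72 × 0.9240 = 38.55 mg/L.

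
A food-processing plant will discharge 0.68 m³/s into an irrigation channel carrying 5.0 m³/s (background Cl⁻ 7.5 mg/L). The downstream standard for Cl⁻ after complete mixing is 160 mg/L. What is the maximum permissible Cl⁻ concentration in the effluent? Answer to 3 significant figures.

At the limit, (Qr·Cr + Qe·Cₑ)/(Qr + Qe) = 160:
Cₑ = (5.680·160 − 5.000·7.500) / 0.6800 = 1281 mg/L.

1280 mg/L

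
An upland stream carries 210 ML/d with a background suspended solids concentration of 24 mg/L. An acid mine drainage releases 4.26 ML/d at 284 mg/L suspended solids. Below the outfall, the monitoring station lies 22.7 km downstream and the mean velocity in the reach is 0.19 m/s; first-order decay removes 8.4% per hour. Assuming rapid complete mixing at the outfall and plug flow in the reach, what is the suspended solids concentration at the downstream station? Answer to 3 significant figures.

1.59 mg/L

Conservation of mass: C = (210.0·24.00 + 4.260·284.0) / 214.3 = 6250/214.3 = 29.17 mg/L.
Travel time t = 22.7·1000 / 0.19 = 119500 s = 33.19 h.
8.4%/h lost → k = −ln(1 − 0.084) = 0.08774 h⁻¹.
Applying C = C₀e^(−kt): 29.17 × 0.05438 = 1.586 mg/L.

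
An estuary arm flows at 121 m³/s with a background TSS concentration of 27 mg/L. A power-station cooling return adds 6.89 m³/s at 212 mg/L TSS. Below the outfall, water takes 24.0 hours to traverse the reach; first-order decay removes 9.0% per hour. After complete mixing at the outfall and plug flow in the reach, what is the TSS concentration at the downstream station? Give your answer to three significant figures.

3.84 mg/L

Mixed concentration C = ΣQC/ΣQ = (121.0·27.00 + 6.890·212.0) / 127.9 = 4728/127.9 = 36.97 mg/L.
9.0%/h lost → k = −ln(1 − 0.09) = 0.09431 h⁻¹.
Decay over the reach: 36.97·exp(−kt) = 36.97·0.1040 = 3.844 mg/L.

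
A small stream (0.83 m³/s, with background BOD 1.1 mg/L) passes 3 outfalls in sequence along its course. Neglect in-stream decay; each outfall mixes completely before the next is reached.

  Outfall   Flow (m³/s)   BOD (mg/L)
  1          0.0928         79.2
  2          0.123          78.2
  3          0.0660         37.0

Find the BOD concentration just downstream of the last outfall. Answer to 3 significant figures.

After outfall 1: Q = 0.8300 + 0.09280 = 0.9228 m³/s; C = (0.8300·1.100 + 0.09280·79.20)/0.9228 = 8.954 mg/L.
After outfall 2: Q = 0.9228 + 0.1230 = 1.046 m³/s; C = (0.9228·8.954 + 0.1230·78.20)/1.046 = 17.10 mg/L.
After outfall 3: Q = 1.046 + 0.06600 = 1.112 m³/s; C = (1.046·17.10 + 0.06600·37.00)/1.112 = 18.28 mg/L.

18.3 mg/L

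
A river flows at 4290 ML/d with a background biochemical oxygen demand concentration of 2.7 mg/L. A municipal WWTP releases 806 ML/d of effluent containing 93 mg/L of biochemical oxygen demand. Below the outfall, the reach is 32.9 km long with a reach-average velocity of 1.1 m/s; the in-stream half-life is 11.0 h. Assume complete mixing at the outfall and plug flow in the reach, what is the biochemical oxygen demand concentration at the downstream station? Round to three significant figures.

Mass balance: C = (4290·2.700 + 806.0·93.00) / 5096 = 86540/5096 = 16.98 mg/L.
Travel time t = 32.9·1000 / 1.1 = 29910 s = 8.308 h.
Half-life 11.0 h → k = ln 2 / 11.0 = 0.06301 h⁻¹ = 1.512 d⁻¹.
First-order decay: C = 16.98·exp(−k·t) = 16.98·0.5924 = 10.06 mg/L.

10.1 mg/L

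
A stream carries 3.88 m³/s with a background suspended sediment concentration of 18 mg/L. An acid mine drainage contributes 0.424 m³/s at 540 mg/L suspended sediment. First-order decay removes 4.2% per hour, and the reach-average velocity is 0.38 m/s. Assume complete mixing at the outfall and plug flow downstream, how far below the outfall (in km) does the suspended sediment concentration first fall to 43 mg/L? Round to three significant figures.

15.3 km

After mixing, C = (3.880·18.00 + 0.4240·540.0) / 4.304 = 298.8/4.304 = 69.42 mg/L.
4.2%/h lost → k = −ln(1 − 0.042) = 0.04291 h⁻¹.
Set 69.42·exp(−k·t) = 43 → t = ln(69.42/43)/k = 40190 s = 11.16 h.
Distance = v·t = 0.38·40190 = 15270 m = 15.27 km.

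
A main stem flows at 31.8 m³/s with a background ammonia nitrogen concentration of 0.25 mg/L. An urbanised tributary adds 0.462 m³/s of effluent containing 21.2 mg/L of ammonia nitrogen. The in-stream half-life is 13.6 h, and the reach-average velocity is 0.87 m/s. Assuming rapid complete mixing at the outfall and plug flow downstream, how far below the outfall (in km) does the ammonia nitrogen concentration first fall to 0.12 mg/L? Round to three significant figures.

Conservation of mass: C = (31.80·0.2500 + 0.4620·21.20) / 32.26 = 17.74/32.26 = 0.5500 mg/L.
Half-life 13.6 h → k = ln 2 / 13.6 = 0.05097 h⁻¹ = 1.223 d⁻¹.
Set 0.5500·exp(−k·t) = 0.12 → t = ln(0.5500/0.12)/k = 107500 s = 29.87 h.
Distance = v·t = 0.87·107500 = 93560 m = 93.56 km.

93.6 km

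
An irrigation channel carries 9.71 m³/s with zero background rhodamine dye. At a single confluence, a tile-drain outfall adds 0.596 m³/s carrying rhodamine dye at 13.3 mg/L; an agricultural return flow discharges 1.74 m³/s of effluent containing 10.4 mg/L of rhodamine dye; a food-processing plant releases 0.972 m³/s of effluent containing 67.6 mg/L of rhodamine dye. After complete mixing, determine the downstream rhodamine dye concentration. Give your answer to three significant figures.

After mixing, C = (9.710·0 + 0.5960·13.30 + 1.740·10.40 + 0.9720·67.60) / 13.02 = 91.73/13.02 = 7.046 mg/L.

7.05 mg/L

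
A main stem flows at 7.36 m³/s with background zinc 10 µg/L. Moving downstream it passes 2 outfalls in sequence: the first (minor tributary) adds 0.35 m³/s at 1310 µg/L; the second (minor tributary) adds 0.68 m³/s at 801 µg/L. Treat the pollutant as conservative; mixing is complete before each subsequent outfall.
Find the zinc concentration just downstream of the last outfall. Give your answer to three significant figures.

128 µg/L

Below outfall 1: Q → 7.710 m³/s, C = (7.360·10.00 + 0.3500·1310)/7.710 = 69.01 µg/L.
Below outfall 2: Q → 8.390 m³/s, C = (7.710·69.01 + 0.6800·801.0)/8.390 = 128.3 µg/L.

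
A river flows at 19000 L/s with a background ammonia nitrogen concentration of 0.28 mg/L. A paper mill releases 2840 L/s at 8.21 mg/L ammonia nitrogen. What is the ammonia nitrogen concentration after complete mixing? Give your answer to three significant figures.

1.31 mg/L

Mass balance: C = (19000·0.2800 + 2840·8.210) / 21840 = 28640/21840 = 1.311 mg/L.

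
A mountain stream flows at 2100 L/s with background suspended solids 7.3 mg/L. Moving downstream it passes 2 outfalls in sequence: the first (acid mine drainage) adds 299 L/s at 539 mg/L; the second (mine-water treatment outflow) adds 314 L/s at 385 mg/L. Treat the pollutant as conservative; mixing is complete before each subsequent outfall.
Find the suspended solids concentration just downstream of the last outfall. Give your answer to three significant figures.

110 mg/L

Outfall 1: combined Q = 2399 L/s; C = (2100·7.300 + 299.0·539.0)/2399 = 73.57 mg/L.
Outfall 2: combined Q = 2713 L/s; C = (2399·73.57 + 314.0·385.0)/2713 = 109.6 mg/L.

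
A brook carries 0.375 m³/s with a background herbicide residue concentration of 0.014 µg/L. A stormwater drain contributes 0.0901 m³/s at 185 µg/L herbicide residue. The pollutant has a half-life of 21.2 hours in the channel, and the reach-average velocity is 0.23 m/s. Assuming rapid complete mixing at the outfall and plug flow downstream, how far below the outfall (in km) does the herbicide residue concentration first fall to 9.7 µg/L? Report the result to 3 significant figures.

Flow-weighted average: C = (0.3750·0.01400 + 0.09010·185.0) / 0.4651 = 16.67/0.4651 = 35.85 µg/L.
Half-life 21.2 h → k = ln 2 / 21.2 = 0.03270 h⁻¹ = 0.7847 d⁻¹.
Set 35.85·exp(−k·t) = 9.7 → t = ln(35.85/9.7)/k = 143900 s = 39.98 h.
Distance = v·t = 0.23·143900 = 33100 m = 33.10 km.

33.1 km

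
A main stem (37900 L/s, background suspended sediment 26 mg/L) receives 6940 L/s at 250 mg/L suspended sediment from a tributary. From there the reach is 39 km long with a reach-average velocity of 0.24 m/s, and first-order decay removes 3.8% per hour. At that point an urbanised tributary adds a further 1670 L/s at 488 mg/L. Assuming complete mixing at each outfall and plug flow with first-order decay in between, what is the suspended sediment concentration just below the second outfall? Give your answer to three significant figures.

Conservation of mass: C = (37900·26.00 + 6940·250.0) / 44840 = 2720000/44840 = 60.67 mg/L; combined flow 44840 L/s.
Travel time t = 39·1000 / 0.24 = 162500 s = 45.14 h.
3.8%/h lost → k = −ln(1 − 0.038) = 0.03874 h⁻¹.
After decay, C = 60.67 × e^(−kt) = 60.67 × 0.1740 = 10.56 mg/L.
Second outfall: C = (44840·10.56 + 1670·488.0)/46510 = 27.70 mg/L.

27.7 mg/L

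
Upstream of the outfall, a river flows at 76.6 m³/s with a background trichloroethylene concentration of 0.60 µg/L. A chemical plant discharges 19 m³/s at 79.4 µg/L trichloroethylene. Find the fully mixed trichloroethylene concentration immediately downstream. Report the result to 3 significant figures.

After mixing, C = (76.60·0.6000 + 19.00·79.40) / 95.60 = 1555/95.60 = 16.26 µg/L.

16.3 µg/L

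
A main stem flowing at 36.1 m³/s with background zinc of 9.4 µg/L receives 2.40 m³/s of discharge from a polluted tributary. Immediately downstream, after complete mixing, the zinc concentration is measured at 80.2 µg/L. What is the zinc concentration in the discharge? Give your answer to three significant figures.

Mass balance: 36.10·9.400 + 2.400·Cₑ = 38.50·80.20
→ Cₑ = (38.50·80.20 − 36.10·9.400) / 2.400 = 1145 µg/L.

1150 µg/L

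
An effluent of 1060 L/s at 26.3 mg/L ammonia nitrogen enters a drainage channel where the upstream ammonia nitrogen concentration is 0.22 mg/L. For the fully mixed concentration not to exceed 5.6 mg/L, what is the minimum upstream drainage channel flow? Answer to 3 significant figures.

4080 L/s

Set C_mix = 5.6: (Q·0.2200 + 1060·26.30) / (Q + 1060) = 5.6
→ Q = 1060·(26.30 − 5.6)/(5.6 − 0.2200) = 4078 L/s.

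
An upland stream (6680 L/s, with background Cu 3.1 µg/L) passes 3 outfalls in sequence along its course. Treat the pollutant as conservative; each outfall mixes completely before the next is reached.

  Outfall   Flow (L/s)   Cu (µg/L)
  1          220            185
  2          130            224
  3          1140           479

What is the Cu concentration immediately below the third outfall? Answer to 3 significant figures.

After outfall 1: Q = 6680 + 220.0 = 6900 L/s; C = (6680·3.100 + 220.0·185.0)/6900 = 8.900 µg/L.
After outfall 2: Q = 6900 + 130.0 = 7030 L/s; C = (6900·8.900 + 130.0·224.0)/7030 = 12.88 µg/L.
After outfall 3: Q = 7030 + 1140 = 8170 L/s; C = (7030·12.88 + 1140·479.0)/8170 = 77.92 µg/L.

77.9 µg/L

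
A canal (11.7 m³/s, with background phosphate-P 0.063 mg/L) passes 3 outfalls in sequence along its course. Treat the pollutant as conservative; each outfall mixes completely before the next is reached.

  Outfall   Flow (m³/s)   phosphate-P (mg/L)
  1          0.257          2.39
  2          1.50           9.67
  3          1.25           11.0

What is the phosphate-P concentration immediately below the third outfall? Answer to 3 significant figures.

2.01 mg/L

Outfall 1: combined Q = 11.96 m³/s; C = (11.70·0.06300 + 0.2570·2.390)/11.96 = 0.1130 mg/L.
Outfall 2: combined Q = 13.46 m³/s; C = (11.96·0.1130 + 1.500·9.670)/13.46 = 1.178 mg/L.
Outfall 3: combined Q = 14.71 m³/s; C = (13.46·1.178 + 1.250·11.00)/14.71 = 2.013 mg/L.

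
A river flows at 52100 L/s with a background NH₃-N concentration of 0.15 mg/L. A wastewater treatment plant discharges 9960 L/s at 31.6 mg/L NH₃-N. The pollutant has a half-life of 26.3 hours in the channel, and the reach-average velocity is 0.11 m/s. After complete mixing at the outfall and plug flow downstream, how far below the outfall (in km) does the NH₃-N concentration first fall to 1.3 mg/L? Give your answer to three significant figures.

20.8 km

After mixing, C = (52100·0.1500 + 9960·31.60) / 62060 = 322600/62060 = 5.197 mg/L.
Half-life 26.3 h → k = ln 2 / 26.3 = 0.02636 h⁻¹ = 0.6325 d⁻¹.
Set 5.197·exp(−k·t) = 1.3 → t = ln(5.197/1.3)/k = 189300 s = 52.58 h.
Distance = v·t = 0.11·189300 = 20820 m = 20.82 km.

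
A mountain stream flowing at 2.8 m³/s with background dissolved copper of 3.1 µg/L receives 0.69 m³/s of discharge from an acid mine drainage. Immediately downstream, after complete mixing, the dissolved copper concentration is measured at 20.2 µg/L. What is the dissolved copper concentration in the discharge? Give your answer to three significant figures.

Mass balance: 2.800·3.100 + 0.6900·Cₑ = 3.490·20.20
→ Cₑ = (3.490·20.20 − 2.800·3.100) / 0.6900 = 89.59 µg/L.

89.6 µg/L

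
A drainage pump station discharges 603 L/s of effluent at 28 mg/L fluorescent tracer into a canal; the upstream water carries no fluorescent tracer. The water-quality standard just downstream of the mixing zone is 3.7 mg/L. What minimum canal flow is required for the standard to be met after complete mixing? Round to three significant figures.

3960 L/s

Set C_mix = 3.7: (Q·0 + 603.0·28.00) / (Q + 603.0) = 3.7
→ Q = 603.0·(28.00 − 3.7)/(3.7 − 0) = 3960 L/s.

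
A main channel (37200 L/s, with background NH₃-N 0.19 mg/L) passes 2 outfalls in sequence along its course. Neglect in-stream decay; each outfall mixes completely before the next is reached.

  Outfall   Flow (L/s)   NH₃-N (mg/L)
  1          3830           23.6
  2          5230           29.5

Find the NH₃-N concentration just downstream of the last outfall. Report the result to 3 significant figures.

5.44 mg/L

Below outfall 1: Q → 41030 L/s, C = (37200·0.1900 + 3830·23.60)/41030 = 2.375 mg/L.
Below outfall 2: Q → 46260 L/s, C = (41030·2.375 + 5230·29.50)/46260 = 5.442 mg/L.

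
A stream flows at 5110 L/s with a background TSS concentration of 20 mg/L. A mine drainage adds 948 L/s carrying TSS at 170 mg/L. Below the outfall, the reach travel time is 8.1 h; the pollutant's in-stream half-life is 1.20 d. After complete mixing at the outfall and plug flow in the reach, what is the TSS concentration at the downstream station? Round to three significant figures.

After mixing, C = (5110·20.00 + 948.0·170.0) / 6058 = 263400/6058 = 43.47 mg/L.
Half-life 1.20 d → k = ln 2 / 1.20 = 0.5776 d⁻¹.
After decay, C = 43.47 × e^(−kt) = 43.47 × 0.8229 = 35.77 mg/L.

35.8 mg/L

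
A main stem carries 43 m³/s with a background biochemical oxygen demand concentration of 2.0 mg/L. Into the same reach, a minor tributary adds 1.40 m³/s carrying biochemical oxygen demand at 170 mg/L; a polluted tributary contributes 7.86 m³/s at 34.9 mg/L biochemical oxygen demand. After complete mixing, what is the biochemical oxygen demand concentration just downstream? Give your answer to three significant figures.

After mixing, C = (43.00·2.000 + 1.400·170.0 + 7.860·34.90) / 52.26 = 598.3/52.26 = 11.45 mg/L.

11.4 mg/L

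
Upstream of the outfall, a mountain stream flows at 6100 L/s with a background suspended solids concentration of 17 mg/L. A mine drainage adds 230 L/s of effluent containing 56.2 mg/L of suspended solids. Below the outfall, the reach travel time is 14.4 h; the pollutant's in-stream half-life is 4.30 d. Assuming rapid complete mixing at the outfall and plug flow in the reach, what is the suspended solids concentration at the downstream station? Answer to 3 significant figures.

Mass balance: C = (6100·17.00 + 230.0·56.20) / 6330 = 116600/6330 = 18.42 mg/L.
Half-life 4.30 d → k = ln 2 / 4.30 = 0.1612 d⁻¹.
Decay over the reach: 18.42·exp(−kt) = 18.42·0.9078 = 16.73 mg/L.

16.7 mg/L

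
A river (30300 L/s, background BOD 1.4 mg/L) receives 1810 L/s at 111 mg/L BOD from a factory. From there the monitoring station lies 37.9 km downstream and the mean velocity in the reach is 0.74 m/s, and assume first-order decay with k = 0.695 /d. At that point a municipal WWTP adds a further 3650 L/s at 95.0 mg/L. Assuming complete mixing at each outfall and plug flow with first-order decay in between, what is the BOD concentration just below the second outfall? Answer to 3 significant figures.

14.2 mg/L

Mixed concentration C = ΣQC/ΣQ = (30300·1.400 + 1810·111.0) / 32110 = 243300/32110 = 7.578 mg/L; combined flow 32110 L/s.
Travel time t = 37.9·1000 / 0.74 = 51220 s = 14.23 h.
First-order decay: C = 7.578·exp(−k·t) = 7.578·0.6623 = 5.019 mg/L.
At the second outfall, C = (32110·5.019 + 3650·95.00) / (32110 + 3650) = 14.20 mg/L.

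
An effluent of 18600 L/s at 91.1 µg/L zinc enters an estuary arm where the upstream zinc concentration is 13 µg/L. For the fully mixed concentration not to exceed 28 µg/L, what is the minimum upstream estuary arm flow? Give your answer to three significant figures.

Set C_mix = 28: (Q·13.00 + 18600·91.10) / (Q + 18600) = 28
→ Q = 18600·(91.10 − 28)/(28 − 13.00) = 78240 L/s.

78200 L/s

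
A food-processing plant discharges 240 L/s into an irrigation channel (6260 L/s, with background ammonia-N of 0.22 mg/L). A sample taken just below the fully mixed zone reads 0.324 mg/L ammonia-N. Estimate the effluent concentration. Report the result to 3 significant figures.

3.04 mg/L

Mass balance: 6260·0.2200 + 240.0·Cₑ = 6500·0.3240
→ Cₑ = (6500·0.3240 − 6260·0.2200) / 240.0 = 3.037 mg/L.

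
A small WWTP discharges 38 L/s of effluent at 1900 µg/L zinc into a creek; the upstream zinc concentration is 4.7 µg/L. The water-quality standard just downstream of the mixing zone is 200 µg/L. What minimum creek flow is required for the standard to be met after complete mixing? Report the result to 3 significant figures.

Set C_mix = 200: (Q·4.700 + 38.00·1900) / (Q + 38.00) = 200
→ Q = 38.00·(1900 − 200)/(200 − 4.700) = 330.8 L/s.

331 L/s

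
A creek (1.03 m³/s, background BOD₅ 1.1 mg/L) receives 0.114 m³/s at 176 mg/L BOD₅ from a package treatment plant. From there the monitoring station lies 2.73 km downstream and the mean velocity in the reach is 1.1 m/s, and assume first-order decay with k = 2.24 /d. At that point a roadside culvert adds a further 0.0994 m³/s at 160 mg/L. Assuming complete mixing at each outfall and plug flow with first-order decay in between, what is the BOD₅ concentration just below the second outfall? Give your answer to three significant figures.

28.8 mg/L

After mixing, C = (1.030·1.100 + 0.1140·176.0) / 1.144 = 21.20/1.144 = 18.53 mg/L; combined flow 1.144 m³/s.
Travel time t = 2.73·1000 / 1.1 = 2482 s = 0.6894 h.
After decay, C = 18.53 × e^(−kt) = 18.53 × 0.9377 = 17.37 mg/L.
Second outfall: C = (1.144·17.37 + 0.09940·160.0)/1.243 = 28.78 mg/L.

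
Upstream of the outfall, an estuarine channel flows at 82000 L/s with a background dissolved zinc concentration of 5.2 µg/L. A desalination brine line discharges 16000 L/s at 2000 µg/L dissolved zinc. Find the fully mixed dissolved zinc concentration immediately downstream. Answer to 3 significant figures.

331 µg/L

Mixed concentration C = ΣQC/ΣQ = (82000·5.200 + 16000·2000) / 98000 = 32430000/98000 = 330.9 µg/L.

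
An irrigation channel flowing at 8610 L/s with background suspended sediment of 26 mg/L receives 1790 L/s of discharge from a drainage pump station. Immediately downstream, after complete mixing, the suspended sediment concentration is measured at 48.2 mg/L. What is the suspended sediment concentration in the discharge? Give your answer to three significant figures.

Mass balance: 8610·26.00 + 1790·Cₑ = 10400·48.20
→ Cₑ = (10400·48.20 − 8610·26.00) / 1790 = 155.0 mg/L.

155 mg/L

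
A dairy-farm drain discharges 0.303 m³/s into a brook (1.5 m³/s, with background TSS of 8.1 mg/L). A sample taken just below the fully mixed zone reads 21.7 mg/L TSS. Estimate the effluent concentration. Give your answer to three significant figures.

89.0 mg/L

Mass balance: 1.500·8.100 + 0.3030·Cₑ = 1.803·21.70
→ Cₑ = (1.803·21.70 − 1.500·8.100) / 0.3030 = 89.03 mg/L.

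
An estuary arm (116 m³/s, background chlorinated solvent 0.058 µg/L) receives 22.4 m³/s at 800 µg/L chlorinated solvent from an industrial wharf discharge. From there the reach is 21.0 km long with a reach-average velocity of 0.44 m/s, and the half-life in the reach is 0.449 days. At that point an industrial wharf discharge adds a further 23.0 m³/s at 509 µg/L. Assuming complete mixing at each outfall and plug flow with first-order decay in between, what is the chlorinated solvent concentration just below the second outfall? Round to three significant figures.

120 µg/L

Mixed concentration C = ΣQC/ΣQ = (116.0·0.05800 + 22.40·800.0) / 138.4 = 17930/138.4 = 129.5 µg/L; combined flow 138.4 m³/s.
Travel time t = 21.0·1000 / 0.44 = 47730 s = 13.26 h.
Half-life 0.449 d → k = ln 2 / 0.449 = 1.544 d⁻¹.
First-order decay: C = 129.5·exp(−k·t) = 129.5·0.4262 = 55.21 µg/L.
At the second outfall, C = (138.4·55.21 + 23.00·509.0) / (138.4 + 23.00) = 119.9 µg/L.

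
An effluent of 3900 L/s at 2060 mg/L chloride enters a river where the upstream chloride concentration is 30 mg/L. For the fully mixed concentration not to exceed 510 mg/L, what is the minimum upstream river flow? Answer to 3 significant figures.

12600 L/s

Set C_mix = 510: (Q·30.00 + 3900·2060) / (Q + 3900) = 510
→ Q = 3900·(2060 − 510)/(510 − 30.00) = 12590 L/s.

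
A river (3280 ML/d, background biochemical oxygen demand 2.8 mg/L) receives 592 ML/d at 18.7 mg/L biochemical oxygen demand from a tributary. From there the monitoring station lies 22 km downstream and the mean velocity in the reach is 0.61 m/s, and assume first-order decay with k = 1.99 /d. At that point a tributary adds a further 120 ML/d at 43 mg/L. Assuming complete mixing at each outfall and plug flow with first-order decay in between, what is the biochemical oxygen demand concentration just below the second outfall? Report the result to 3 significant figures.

3.50 mg/L

Conservation of mass: C = (3280·2.800 + 592.0·18.70) / 3872 = 20250/3872 = 5.231 mg/L; combined flow 3872 ML/d.
Travel time t = 22·1000 / 0.61 = 36070 s = 10.02 h.
First-order decay: C = 5.231·exp(−k·t) = 5.231·0.4358 = 2.279 mg/L.
At the second outfall, C = (3872·2.279 + 120.0·43.00) / (3872 + 120.0) = 3.503 mg/L.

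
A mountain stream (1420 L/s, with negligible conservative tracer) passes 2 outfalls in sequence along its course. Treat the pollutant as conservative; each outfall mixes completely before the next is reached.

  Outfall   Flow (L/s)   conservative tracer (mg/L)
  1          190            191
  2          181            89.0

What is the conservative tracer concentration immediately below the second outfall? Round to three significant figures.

Below outfall 1: Q → 1610 L/s, C = (1420·0 + 190.0·191.0)/1610 = 22.54 mg/L.
Below outfall 2: Q → 1791 L/s, C = (1610·22.54 + 181.0·89.00)/1791 = 29.26 mg/L.

29.3 mg/L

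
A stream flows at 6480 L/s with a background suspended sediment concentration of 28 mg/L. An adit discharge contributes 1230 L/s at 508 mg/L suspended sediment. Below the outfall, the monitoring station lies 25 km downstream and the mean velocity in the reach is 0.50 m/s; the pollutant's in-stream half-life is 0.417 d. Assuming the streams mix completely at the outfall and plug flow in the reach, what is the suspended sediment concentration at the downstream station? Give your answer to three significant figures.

40.0 mg/L

Mass balance: C = (6480·28.00 + 1230·508.0) / 7710 = 806300/7710 = 104.6 mg/L.
Travel time t = 25·1000 / 0.50 = 50000 s = 13.89 h.
Half-life 0.417 d → k = ln 2 / 0.417 = 1.662 d⁻¹.
Applying C = C₀e^(−kt): 104.6 × 0.3822 = 39.96 mg/L.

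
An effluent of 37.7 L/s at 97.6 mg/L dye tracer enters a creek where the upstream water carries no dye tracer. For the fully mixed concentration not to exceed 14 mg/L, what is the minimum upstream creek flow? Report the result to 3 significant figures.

Set C_mix = 14: (Q·0 + 37.70·97.60) / (Q + 37.70) = 14
→ Q = 37.70·(97.60 − 14)/(14 − 0) = 225.1 L/s.

225 L/s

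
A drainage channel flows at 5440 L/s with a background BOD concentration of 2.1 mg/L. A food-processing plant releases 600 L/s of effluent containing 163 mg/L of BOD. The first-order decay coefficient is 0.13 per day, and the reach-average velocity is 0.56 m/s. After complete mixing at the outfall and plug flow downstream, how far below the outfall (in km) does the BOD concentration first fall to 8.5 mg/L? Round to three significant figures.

281 km

Flow-weighted average: C = (5440·2.100 + 600.0·163.0) / 6040 = 109200/6040 = 18.08 mg/L.
Set 18.08·exp(−k·t) = 8.5 → t = ln(18.08/8.5)/k = 501700 s = 139.4 h.
Distance = v·t = 0.56·501700 = 281000 m = 281.0 km.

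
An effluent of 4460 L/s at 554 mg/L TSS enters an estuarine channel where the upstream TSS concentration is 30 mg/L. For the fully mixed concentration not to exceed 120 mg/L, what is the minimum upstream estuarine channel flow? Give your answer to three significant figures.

21500 L/s

Set C_mix = 120: (Q·30.00 + 4460·554.0) / (Q + 4460) = 120
→ Q = 4460·(554.0 − 120)/(120 − 30.00) = 21510 L/s.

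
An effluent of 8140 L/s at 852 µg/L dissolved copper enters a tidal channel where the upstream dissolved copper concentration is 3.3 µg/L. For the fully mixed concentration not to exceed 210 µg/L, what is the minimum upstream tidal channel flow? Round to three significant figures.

Set C_mix = 210: (Q·3.300 + 8140·852.0) / (Q + 8140) = 210
→ Q = 8140·(852.0 − 210)/(210 − 3.300) = 25280 L/s.

25300 L/s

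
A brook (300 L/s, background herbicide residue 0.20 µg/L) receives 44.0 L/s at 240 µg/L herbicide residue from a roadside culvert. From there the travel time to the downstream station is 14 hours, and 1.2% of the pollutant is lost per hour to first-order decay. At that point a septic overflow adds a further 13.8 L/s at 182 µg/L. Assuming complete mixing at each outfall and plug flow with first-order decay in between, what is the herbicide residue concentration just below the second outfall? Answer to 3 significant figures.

32.1 µg/L

Mass balance: C = (300.0·0.2000 + 44.00·240.0) / 344.0 = 10620/344.0 = 30.87 µg/L; combined flow 344.0 L/s.
1.2%/h lost → k = −ln(1 − 0.012) = 0.01207 h⁻¹.
First-order decay: C = 30.87·exp(−k·t) = 30.87·0.8445 = 26.07 µg/L.
At the second outfall, C = (344.0·26.07 + 13.80·182.0) / (344.0 + 13.80) = 32.09 µg/L.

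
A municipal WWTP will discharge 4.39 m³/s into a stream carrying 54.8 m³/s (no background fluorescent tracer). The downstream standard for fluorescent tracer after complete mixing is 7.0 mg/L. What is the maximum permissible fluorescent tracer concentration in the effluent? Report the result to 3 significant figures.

94.4 mg/L

At the limit, (Qr·Cr + Qe·Cₑ)/(Qr + Qe) = 7.0:
Cₑ = (59.19·7.0 − 54.80·0) / 4.390 = 94.38 mg/L.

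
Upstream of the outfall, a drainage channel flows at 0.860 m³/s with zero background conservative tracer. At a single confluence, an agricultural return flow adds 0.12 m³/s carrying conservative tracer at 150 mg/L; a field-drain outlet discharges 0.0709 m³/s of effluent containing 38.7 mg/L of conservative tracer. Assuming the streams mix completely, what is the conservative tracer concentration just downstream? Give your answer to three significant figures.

19.7 mg/L

Conservation of mass: C = (0.8600·0 + 0.1200·150.0 + 0.07090·38.70) / 1.051 = 20.74/1.051 = 19.74 mg/L.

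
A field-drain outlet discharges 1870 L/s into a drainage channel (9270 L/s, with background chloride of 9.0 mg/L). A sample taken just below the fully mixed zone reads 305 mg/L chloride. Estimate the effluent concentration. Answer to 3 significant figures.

1770 mg/L

Mass balance: 9270·9.000 + 1870·Cₑ = 11140·305.0
→ Cₑ = (11140·305.0 − 9270·9.000) / 1870 = 1772 mg/L.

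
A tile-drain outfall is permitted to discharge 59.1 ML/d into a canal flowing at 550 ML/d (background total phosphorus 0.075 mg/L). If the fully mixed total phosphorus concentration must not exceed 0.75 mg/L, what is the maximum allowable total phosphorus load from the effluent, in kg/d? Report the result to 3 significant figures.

Mass balance at the limit: 550.0·0.07500 + 59.10·Cₑ = 609.1·0.75 → Cₑ = 7.032 mg/L.
59.10 ML/d = 0.6840 m³/s. Load = 0.6840 m³/s × 7.032 g/m³ × 86 400 s/d = 415.6 kg/d.

416 kg/d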